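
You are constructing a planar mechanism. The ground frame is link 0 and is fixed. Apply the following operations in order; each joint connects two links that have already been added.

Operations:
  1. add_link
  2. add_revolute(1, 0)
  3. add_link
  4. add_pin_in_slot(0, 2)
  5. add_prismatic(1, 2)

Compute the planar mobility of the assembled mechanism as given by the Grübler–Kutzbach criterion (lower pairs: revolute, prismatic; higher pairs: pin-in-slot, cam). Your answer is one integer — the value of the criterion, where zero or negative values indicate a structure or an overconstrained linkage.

link 0 = ground. State L|J1|J2 = 1|0|0
+link1  2|0|0
R(1,0) f=1→J1  2|1|0
+link2  3|1|0
PS(0,2) f=2→J2  3|1|1
P(1,2) f=1→J1  3|2|1
M = 3(3−1)−2·2−1 = 6−4−1 = 1

M = 1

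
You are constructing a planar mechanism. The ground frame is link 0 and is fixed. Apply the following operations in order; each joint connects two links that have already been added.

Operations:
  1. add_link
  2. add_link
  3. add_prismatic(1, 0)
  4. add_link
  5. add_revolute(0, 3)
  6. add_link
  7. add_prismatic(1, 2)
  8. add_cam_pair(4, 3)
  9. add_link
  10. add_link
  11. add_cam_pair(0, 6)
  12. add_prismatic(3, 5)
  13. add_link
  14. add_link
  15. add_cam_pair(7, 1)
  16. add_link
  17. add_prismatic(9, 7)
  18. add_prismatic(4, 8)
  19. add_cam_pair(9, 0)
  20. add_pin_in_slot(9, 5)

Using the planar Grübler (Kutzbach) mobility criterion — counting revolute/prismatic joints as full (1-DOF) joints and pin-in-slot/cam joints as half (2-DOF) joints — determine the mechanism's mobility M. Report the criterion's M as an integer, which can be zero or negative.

[1;0;0] (link 0 is ground)
L+ [2;0;0]
L+ [3;0;0]
P(1,0)∈J1 [3;1;0]
L+ [4;1;0]
R(0,3)∈J1 [4;2;0]
L+ [5;2;0]
P(1,2)∈J1 [5;3;0]
C(4,3)∈J2 [5;3;1]
L+ [6;3;1]
L+ [7;3;1]
C(0,6)∈J2 [7;3;2]
P(3,5)∈J1 [7;4;2]
L+ [8;4;2]
L+ [9;4;2]
C(7,1)∈J2 [9;4;3]
L+ [10;4;3]
P(9,7)∈J1 [10;5;3]
P(4,8)∈J1 [10;6;3]
C(9,0)∈J2 [10;6;4]
PS(9,5)∈J2 [10;6;5]
mobility = 27 − 12 − 5 = 10

M = 10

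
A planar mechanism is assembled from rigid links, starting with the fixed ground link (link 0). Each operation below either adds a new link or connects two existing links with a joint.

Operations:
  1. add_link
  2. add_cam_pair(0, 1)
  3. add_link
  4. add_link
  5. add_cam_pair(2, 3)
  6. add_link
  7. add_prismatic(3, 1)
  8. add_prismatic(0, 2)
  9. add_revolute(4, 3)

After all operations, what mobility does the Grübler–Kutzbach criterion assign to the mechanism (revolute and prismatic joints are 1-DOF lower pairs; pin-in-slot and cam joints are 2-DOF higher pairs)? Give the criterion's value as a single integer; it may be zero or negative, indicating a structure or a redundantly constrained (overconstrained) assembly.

[1;0;0] (link 0 is ground)
L+ [2;0;0]
C(0,1)∈J2 [2;0;1]
L+ [3;0;1]
L+ [4;0;1]
C(2,3)∈J2 [4;0;2]
L+ [5;0;2]
P(3,1)∈J1 [5;1;2]
P(0,2)∈J1 [5;2;2]
R(4,3)∈J1 [5;3;2]
mobility = 12 − 6 − 2 = 4

M = 4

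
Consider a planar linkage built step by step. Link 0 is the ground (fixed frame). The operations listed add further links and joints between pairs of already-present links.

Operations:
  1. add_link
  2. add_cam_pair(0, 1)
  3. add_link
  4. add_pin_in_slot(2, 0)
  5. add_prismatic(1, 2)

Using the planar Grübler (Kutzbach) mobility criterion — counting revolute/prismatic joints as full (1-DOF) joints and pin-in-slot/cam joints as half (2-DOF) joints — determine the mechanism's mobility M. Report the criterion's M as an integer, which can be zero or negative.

M = 2

link 0 = ground. State L|J1|J2 = 1|0|0
+link1  2|0|0
C(0,1) f=2→J2  2|0|1
+link2  3|0|1
PS(2,0) f=2→J2  3|0|2
P(1,2) f=1→J1  3|1|2
M = 3(3−1)−2·1−2 = 6−2−2 = 2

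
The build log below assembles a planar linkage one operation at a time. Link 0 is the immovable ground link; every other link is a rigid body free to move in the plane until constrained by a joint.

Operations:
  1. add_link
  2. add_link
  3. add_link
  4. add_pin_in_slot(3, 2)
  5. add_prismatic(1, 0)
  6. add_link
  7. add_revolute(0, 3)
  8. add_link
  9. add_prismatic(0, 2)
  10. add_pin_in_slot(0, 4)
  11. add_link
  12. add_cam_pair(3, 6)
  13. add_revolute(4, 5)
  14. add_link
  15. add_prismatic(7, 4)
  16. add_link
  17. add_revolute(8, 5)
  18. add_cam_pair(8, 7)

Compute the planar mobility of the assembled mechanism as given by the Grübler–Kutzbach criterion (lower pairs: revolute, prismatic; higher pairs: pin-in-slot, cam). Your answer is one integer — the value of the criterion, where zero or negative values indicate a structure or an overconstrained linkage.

link 0 = ground. State L|J1|J2 = 1|0|0
+link1  2|0|0
+link2  3|0|0
+link3  4|0|0
PS(3,2) f=2→J2  4|0|1
P(1,0) f=1→J1  4|1|1
+link4  5|1|1
R(0,3) f=1→J1  5|2|1
+link5  6|2|1
P(0,2) f=1→J1  6|3|1
PS(0,4) f=2→J2  6|3|2
+link6  7|3|2
C(3,6) f=2→J2  7|3|3
R(4,5) f=1→J1  7|4|3
+link7  8|4|3
P(7,4) f=1→J1  8|5|3
+link8  9|5|3
R(8,5) f=1→J1  9|6|3
C(8,7) f=2→J2  9|6|4
M = 3(9−1)−2·6−4 = 24−12−4 = 8

M = 8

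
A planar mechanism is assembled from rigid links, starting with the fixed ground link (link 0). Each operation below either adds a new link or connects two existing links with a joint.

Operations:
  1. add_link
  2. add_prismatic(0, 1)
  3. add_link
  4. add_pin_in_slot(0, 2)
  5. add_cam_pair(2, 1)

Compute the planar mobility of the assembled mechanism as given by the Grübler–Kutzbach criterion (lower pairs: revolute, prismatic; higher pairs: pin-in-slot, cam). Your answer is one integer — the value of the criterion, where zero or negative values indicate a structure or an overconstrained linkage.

L=1 J1=0 J2=0
add link → L=2 J1=0 J2=0
P@0,1 dof=1 J1 → L=2 J1=1 J2=0
add link → L=3 J1=1 J2=0
PS@0,2 dof=2 J2 → L=3 J1=1 J2=1
C@2,1 dof=2 J2 → L=3 J1=1 J2=2
M=3(L−1)−2J1−J2=3·2−2·1−2=2

M = 2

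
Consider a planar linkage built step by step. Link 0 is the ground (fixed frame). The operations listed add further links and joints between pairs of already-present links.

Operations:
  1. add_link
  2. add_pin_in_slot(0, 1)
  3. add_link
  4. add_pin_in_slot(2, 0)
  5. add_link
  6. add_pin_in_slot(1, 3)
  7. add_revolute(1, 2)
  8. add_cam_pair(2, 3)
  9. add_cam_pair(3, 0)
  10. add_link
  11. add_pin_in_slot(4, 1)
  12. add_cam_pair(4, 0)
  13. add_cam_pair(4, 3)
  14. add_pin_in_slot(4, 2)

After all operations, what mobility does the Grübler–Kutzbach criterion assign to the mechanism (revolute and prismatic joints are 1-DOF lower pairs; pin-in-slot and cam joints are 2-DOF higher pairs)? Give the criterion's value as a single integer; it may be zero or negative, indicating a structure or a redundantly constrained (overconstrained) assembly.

M = 1

L=1 J1=0 J2=0
add link → L=2 J1=0 J2=0
PS@0,1 dof=2 J2 → L=2 J1=0 J2=1
add link → L=3 J1=0 J2=1
PS@2,0 dof=2 J2 → L=3 J1=0 J2=2
add link → L=4 J1=0 J2=2
PS@1,3 dof=2 J2 → L=4 J1=0 J2=3
R@1,2 dof=1 J1 → L=4 J1=1 J2=3
C@2,3 dof=2 J2 → L=4 J1=1 J2=4
C@3,0 dof=2 J2 → L=4 J1=1 J2=5
add link → L=5 J1=1 J2=5
PS@4,1 dof=2 J2 → L=5 J1=1 J2=6
C@4,0 dof=2 J2 → L=5 J1=1 J2=7
C@4,3 dof=2 J2 → L=5 J1=1 J2=8
PS@4,2 dof=2 J2 → L=5 J1=1 J2=9
M=3(L−1)−2J1−J2=3·4−2·1−9=1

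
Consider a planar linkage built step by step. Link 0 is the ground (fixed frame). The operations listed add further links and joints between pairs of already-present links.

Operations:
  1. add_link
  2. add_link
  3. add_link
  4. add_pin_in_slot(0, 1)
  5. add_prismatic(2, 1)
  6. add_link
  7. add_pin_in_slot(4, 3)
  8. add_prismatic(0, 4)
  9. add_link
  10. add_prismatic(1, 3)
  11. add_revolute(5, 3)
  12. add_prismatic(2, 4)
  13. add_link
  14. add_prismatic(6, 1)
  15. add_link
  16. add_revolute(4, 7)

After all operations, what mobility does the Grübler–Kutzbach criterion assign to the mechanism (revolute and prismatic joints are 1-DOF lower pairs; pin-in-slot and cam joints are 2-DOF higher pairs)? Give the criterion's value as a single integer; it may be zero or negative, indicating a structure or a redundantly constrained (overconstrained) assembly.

[1;0;0] (link 0 is ground)
L+ [2;0;0]
L+ [3;0;0]
L+ [4;0;0]
PS(0,1)∈J2 [4;0;1]
P(2,1)∈J1 [4;1;1]
L+ [5;1;1]
PS(4,3)∈J2 [5;1;2]
P(0,4)∈J1 [5;2;2]
L+ [6;2;2]
P(1,3)∈J1 [6;3;2]
R(5,3)∈J1 [6;4;2]
P(2,4)∈J1 [6;5;2]
L+ [7;5;2]
P(6,1)∈J1 [7;6;2]
L+ [8;6;2]
R(4,7)∈J1 [8;7;2]
mobility = 21 − 14 − 2 = 5

M = 5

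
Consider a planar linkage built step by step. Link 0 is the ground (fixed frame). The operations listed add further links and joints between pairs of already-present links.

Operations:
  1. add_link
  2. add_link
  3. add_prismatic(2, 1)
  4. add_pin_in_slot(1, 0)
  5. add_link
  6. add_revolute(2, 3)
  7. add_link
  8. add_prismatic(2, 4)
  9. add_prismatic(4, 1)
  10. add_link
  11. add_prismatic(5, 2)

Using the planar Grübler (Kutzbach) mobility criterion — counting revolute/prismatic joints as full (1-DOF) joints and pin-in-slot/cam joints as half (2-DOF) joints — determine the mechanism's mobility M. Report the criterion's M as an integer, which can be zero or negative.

link 0 = ground. State L|J1|J2 = 1|0|0
+link1  2|0|0
+link2  3|0|0
P(2,1) f=1→J1  3|1|0
PS(1,0) f=2→J2  3|1|1
+link3  4|1|1
R(2,3) f=1→J1  4|2|1
+link4  5|2|1
P(2,4) f=1→J1  5|3|1
P(4,1) f=1→J1  5|4|1
+link5  6|4|1
P(5,2) f=1→J1  6|5|1
M = 3(6−1)−2·5−1 = 15−10−1 = 4

M = 4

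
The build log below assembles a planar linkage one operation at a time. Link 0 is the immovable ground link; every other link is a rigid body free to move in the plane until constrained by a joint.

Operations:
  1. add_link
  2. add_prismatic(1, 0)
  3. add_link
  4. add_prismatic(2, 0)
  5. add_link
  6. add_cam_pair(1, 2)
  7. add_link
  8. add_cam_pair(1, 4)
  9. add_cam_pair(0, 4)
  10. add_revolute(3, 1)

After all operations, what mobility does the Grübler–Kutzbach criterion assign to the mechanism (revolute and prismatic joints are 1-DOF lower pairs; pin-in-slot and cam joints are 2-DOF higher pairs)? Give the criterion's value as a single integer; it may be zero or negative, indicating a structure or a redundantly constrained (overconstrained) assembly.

M = 3

L=1 J1=0 J2=0
add link → L=2 J1=0 J2=0
P@1,0 dof=1 J1 → L=2 J1=1 J2=0
add link → L=3 J1=1 J2=0
P@2,0 dof=1 J1 → L=3 J1=2 J2=0
add link → L=4 J1=2 J2=0
C@1,2 dof=2 J2 → L=4 J1=2 J2=1
add link → L=5 J1=2 J2=1
C@1,4 dof=2 J2 → L=5 J1=2 J2=2
C@0,4 dof=2 J2 → L=5 J1=2 J2=3
R@3,1 dof=1 J1 → L=5 J1=3 J2=3
M=3(L−1)−2J1−J2=3·4−2·3−3=3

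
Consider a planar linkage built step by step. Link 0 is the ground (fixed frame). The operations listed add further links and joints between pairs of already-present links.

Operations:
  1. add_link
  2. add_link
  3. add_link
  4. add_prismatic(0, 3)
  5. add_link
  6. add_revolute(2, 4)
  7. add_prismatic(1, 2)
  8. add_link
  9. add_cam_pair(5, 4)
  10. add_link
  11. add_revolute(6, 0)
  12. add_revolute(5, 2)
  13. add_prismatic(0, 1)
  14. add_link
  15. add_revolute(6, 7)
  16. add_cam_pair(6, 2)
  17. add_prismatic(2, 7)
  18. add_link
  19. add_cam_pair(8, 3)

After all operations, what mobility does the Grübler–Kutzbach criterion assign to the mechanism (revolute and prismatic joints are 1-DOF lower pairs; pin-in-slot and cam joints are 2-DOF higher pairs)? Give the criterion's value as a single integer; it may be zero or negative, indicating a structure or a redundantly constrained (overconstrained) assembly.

link 0 = ground. State L|J1|J2 = 1|0|0
+link1  2|0|0
+link2  3|0|0
+link3  4|0|0
P(0,3) f=1→J1  4|1|0
+link4  5|1|0
R(2,4) f=1→J1  5|2|0
P(1,2) f=1→J1  5|3|0
+link5  6|3|0
C(5,4) f=2→J2  6|3|1
+link6  7|3|1
R(6,0) f=1→J1  7|4|1
R(5,2) f=1→J1  7|5|1
P(0,1) f=1→J1  7|6|1
+link7  8|6|1
R(6,7) f=1→J1  8|7|1
C(6,2) f=2→J2  8|7|2
P(2,7) f=1→J1  8|8|2
+link8  9|8|2
C(8,3) f=2→J2  9|8|3
M = 3(9−1)−2·8−3 = 24−16−3 = 5

M = 5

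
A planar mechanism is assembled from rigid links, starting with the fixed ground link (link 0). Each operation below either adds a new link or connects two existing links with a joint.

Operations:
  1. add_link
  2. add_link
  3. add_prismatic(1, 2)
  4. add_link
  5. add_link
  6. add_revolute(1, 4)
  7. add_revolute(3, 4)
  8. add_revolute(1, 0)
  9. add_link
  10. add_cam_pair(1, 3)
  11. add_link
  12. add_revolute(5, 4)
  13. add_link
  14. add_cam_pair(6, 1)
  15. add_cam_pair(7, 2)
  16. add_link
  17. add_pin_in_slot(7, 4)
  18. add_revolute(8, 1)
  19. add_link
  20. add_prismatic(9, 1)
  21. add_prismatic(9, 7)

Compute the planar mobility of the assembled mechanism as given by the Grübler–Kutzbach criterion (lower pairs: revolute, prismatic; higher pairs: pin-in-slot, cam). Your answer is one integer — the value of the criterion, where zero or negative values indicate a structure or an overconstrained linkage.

L=1 J1=0 J2=0
add link → L=2 J1=0 J2=0
add link → L=3 J1=0 J2=0
P@1,2 dof=1 J1 → L=3 J1=1 J2=0
add link → L=4 J1=1 J2=0
add link → L=5 J1=1 J2=0
R@1,4 dof=1 J1 → L=5 J1=2 J2=0
R@3,4 dof=1 J1 → L=5 J1=3 J2=0
R@1,0 dof=1 J1 → L=5 J1=4 J2=0
add link → L=6 J1=4 J2=0
C@1,3 dof=2 J2 → L=6 J1=4 J2=1
add link → L=7 J1=4 J2=1
R@5,4 dof=1 J1 → L=7 J1=5 J2=1
add link → L=8 J1=5 J2=1
C@6,1 dof=2 J2 → L=8 J1=5 J2=2
C@7,2 dof=2 J2 → L=8 J1=5 J2=3
add link → L=9 J1=5 J2=3
PS@7,4 dof=2 J2 → L=9 J1=5 J2=4
R@8,1 dof=1 J1 → L=9 J1=6 J2=4
add link → L=10 J1=6 J2=4
P@9,1 dof=1 J1 → L=10 J1=7 J2=4
P@9,7 dof=1 J1 → L=10 J1=8 J2=4
M=3(L−1)−2J1−J2=3·9−2·8−4=7

M = 7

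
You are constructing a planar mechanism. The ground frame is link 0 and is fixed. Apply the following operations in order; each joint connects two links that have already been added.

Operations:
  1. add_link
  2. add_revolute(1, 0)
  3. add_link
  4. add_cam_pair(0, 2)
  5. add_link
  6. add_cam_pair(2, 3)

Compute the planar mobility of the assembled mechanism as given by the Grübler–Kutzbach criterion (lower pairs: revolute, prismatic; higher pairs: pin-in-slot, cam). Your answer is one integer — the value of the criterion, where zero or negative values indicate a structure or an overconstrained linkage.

ground; <1,0,0>
#1 <2,0,0>
R:1↔0 J1 <2,1,0>
#2 <3,1,0>
C:0↔2 J2 <3,1,1>
#3 <4,1,1>
C:2↔3 J2 <4,1,2>
3×3 − 2×1 − 1×2 = 5

M = 5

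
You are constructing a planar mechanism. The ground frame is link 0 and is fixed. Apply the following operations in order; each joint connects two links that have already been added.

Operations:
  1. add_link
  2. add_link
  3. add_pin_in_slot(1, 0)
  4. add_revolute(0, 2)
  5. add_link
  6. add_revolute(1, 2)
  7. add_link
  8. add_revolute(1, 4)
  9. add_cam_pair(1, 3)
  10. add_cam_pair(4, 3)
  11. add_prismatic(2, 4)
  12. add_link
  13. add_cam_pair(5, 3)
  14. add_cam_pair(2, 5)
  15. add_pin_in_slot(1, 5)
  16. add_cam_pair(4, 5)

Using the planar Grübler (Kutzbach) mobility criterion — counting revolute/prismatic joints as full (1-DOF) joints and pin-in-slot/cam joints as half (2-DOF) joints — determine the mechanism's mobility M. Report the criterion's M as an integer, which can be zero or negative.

M = 0

ground; <1,0,0>
#1 <2,0,0>
#2 <3,0,0>
PS:1↔0 J2 <3,0,1>
R:0↔2 J1 <3,1,1>
#3 <4,1,1>
R:1↔2 J1 <4,2,1>
#4 <5,2,1>
R:1↔4 J1 <5,3,1>
C:1↔3 J2 <5,3,2>
C:4↔3 J2 <5,3,3>
P:2↔4 J1 <5,4,3>
#5 <6,4,3>
C:5↔3 J2 <6,4,4>
C:2↔5 J2 <6,4,5>
PS:1↔5 J2 <6,4,6>
C:4↔5 J2 <6,4,7>
3×5 − 2×4 − 1×7 = 0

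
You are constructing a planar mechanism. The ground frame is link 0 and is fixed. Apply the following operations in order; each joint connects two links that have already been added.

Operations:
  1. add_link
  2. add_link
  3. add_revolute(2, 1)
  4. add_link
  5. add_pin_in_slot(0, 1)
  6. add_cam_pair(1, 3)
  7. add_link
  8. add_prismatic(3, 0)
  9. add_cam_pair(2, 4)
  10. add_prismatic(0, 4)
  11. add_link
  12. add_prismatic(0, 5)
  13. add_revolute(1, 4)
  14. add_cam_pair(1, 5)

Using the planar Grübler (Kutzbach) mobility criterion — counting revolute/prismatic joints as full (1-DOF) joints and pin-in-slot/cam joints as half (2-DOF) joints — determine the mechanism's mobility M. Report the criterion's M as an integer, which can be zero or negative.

M = 1

(L,J1,J2)=(1,0,0); link0 fixed
link1: (2,0,0)
link2: (3,0,0)
R 2-1 [J1]: (3,1,0)
link3: (4,1,0)
PS 0-1 [J2]: (4,1,1)
C 1-3 [J2]: (4,1,2)
link4: (5,1,2)
P 3-0 [J1]: (5,2,2)
C 2-4 [J2]: (5,2,3)
P 0-4 [J1]: (5,3,3)
link5: (6,3,3)
P 0-5 [J1]: (6,4,3)
R 1-4 [J1]: (6,5,3)
C 1-5 [J2]: (6,5,4)
Grübler: 3·5 − 2·5 − 4 = 1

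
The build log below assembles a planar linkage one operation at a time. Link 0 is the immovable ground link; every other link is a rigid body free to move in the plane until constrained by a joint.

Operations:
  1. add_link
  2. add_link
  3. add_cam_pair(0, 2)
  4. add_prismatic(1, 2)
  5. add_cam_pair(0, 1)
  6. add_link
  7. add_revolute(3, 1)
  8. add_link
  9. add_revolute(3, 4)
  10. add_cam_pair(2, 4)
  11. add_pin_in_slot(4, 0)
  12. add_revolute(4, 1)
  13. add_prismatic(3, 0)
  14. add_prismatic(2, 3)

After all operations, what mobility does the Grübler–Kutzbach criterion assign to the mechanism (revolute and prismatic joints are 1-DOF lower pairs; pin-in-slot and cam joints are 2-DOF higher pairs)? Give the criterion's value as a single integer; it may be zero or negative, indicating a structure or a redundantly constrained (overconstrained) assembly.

M = -4

(L,J1,J2)=(1,0,0); link0 fixed
link1: (2,0,0)
link2: (3,0,0)
C 0-2 [J2]: (3,0,1)
P 1-2 [J1]: (3,1,1)
C 0-1 [J2]: (3,1,2)
link3: (4,1,2)
R 3-1 [J1]: (4,2,2)
link4: (5,2,2)
R 3-4 [J1]: (5,3,2)
C 2-4 [J2]: (5,3,3)
PS 4-0 [J2]: (5,3,4)
R 4-1 [J1]: (5,4,4)
P 3-0 [J1]: (5,5,4)
P 2-3 [J1]: (5,6,4)
Grübler: 3·4 − 2·6 − 4 = -4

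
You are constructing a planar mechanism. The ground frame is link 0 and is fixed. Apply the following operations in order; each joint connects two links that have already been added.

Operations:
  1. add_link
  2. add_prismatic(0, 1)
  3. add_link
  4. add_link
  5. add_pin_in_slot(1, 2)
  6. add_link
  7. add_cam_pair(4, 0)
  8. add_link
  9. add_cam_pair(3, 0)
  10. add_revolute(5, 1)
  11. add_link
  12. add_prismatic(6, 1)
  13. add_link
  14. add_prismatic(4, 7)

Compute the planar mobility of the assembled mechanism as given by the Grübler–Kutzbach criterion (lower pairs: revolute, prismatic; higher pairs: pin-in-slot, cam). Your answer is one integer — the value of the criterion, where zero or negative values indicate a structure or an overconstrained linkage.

L=1 J1=0 J2=0
add link → L=2 J1=0 J2=0
P@0,1 dof=1 J1 → L=2 J1=1 J2=0
add link → L=3 J1=1 J2=0
add link → L=4 J1=1 J2=0
PS@1,2 dof=2 J2 → L=4 J1=1 J2=1
add link → L=5 J1=1 J2=1
C@4,0 dof=2 J2 → L=5 J1=1 J2=2
add link → L=6 J1=1 J2=2
C@3,0 dof=2 J2 → L=6 J1=1 J2=3
R@5,1 dof=1 J1 → L=6 J1=2 J2=3
add link → L=7 J1=2 J2=3
P@6,1 dof=1 J1 → L=7 J1=3 J2=3
add link → L=8 J1=3 J2=3
P@4,7 dof=1 J1 → L=8 J1=4 J2=3
M=3(L−1)−2J1−J2=3·7−2·4−3=10

M = 10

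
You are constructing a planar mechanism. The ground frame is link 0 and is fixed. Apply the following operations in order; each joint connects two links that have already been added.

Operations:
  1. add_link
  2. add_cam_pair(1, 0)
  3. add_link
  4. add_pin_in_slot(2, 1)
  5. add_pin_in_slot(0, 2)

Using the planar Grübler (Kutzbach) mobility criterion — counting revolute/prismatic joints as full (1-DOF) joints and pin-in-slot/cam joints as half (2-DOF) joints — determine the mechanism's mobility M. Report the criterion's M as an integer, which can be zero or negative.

M = 3

(L,J1,J2)=(1,0,0); link0 fixed
link1: (2,0,0)
C 1-0 [J2]: (2,0,1)
link2: (3,0,1)
PS 2-1 [J2]: (3,0,2)
PS 0-2 [J2]: (3,0,3)
Grübler: 3·2 − 2·0 − 3 = 3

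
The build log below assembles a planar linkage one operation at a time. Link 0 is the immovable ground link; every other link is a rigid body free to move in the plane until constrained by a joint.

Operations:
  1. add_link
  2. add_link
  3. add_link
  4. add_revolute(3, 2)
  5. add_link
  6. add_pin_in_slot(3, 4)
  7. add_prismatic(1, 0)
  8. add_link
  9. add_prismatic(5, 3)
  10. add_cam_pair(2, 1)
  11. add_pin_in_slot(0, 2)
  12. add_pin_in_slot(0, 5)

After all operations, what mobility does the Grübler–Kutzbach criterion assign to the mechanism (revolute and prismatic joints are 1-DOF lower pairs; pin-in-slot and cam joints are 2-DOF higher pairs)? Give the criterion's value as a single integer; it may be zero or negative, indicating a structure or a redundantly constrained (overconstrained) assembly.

(L,J1,J2)=(1,0,0); link0 fixed
link1: (2,0,0)
link2: (3,0,0)
link3: (4,0,0)
R 3-2 [J1]: (4,1,0)
link4: (5,1,0)
PS 3-4 [J2]: (5,1,1)
P 1-0 [J1]: (5,2,1)
link5: (6,2,1)
P 5-3 [J1]: (6,3,1)
C 2-1 [J2]: (6,3,2)
PS 0-2 [J2]: (6,3,3)
PS 0-5 [J2]: (6,3,4)
Grübler: 3·5 − 2·3 − 4 = 5

M = 5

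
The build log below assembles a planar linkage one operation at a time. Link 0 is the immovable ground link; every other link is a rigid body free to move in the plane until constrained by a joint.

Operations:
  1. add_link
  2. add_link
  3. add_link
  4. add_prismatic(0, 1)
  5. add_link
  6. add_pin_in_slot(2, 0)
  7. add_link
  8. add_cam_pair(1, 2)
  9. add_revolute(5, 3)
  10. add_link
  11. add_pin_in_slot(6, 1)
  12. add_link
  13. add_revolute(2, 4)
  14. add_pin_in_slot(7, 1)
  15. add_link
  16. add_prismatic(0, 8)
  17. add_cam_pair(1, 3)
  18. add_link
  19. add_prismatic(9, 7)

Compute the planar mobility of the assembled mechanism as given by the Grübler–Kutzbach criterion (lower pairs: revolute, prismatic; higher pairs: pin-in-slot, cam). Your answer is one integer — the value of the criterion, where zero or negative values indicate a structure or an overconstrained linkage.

L=1 J1=0 J2=0
add link → L=2 J1=0 J2=0
add link → L=3 J1=0 J2=0
add link → L=4 J1=0 J2=0
P@0,1 dof=1 J1 → L=4 J1=1 J2=0
add link → L=5 J1=1 J2=0
PS@2,0 dof=2 J2 → L=5 J1=1 J2=1
add link → L=6 J1=1 J2=1
C@1,2 dof=2 J2 → L=6 J1=1 J2=2
R@5,3 dof=1 J1 → L=6 J1=2 J2=2
add link → L=7 J1=2 J2=2
PS@6,1 dof=2 J2 → L=7 J1=2 J2=3
add link → L=8 J1=2 J2=3
R@2,4 dof=1 J1 → L=8 J1=3 J2=3
PS@7,1 dof=2 J2 → L=8 J1=3 J2=4
add link → L=9 J1=3 J2=4
P@0,8 dof=1 J1 → L=9 J1=4 J2=4
C@1,3 dof=2 J2 → L=9 J1=4 J2=5
add link → L=10 J1=4 J2=5
P@9,7 dof=1 J1 → L=10 J1=5 J2=5
M=3(L−1)−2J1−J2=3·9−2·5−5=12

M = 12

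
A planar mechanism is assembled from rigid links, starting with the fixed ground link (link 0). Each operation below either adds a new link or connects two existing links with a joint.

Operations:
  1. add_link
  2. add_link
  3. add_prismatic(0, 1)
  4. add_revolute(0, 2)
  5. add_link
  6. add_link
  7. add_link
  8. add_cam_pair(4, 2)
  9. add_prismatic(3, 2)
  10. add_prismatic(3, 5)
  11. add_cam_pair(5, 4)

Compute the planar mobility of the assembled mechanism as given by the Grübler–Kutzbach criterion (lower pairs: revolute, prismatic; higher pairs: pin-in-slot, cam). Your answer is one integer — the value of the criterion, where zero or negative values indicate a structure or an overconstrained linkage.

M = 5

L=1 J1=0 J2=0
add link → L=2 J1=0 J2=0
add link → L=3 J1=0 J2=0
P@0,1 dof=1 J1 → L=3 J1=1 J2=0
R@0,2 dof=1 J1 → L=3 J1=2 J2=0
add link → L=4 J1=2 J2=0
add link → L=5 J1=2 J2=0
add link → L=6 J1=2 J2=0
C@4,2 dof=2 J2 → L=6 J1=2 J2=1
P@3,2 dof=1 J1 → L=6 J1=3 J2=1
P@3,5 dof=1 J1 → L=6 J1=4 J2=1
C@5,4 dof=2 J2 → L=6 J1=4 J2=2
M=3(L−1)−2J1−J2=3·5−2·4−2=5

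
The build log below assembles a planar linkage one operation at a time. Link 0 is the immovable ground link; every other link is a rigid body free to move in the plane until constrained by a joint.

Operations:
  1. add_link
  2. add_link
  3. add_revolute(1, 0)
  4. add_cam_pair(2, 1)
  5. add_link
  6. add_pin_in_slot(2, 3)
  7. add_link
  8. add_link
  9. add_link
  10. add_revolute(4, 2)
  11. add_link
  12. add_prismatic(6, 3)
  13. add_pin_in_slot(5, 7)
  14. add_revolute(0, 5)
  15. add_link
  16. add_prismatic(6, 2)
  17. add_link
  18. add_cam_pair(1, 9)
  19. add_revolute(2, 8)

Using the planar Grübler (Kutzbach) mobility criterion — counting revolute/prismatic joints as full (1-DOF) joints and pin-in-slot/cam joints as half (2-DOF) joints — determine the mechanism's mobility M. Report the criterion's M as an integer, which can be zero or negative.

M = 11

[1;0;0] (link 0 is ground)
L+ [2;0;0]
L+ [3;0;0]
R(1,0)∈J1 [3;1;0]
C(2,1)∈J2 [3;1;1]
L+ [4;1;1]
PS(2,3)∈J2 [4;1;2]
L+ [5;1;2]
L+ [6;1;2]
L+ [7;1;2]
R(4,2)∈J1 [7;2;2]
L+ [8;2;2]
P(6,3)∈J1 [8;3;2]
PS(5,7)∈J2 [8;3;3]
R(0,5)∈J1 [8;4;3]
L+ [9;4;3]
P(6,2)∈J1 [9;5;3]
L+ [10;5;3]
C(1,9)∈J2 [10;5;4]
R(2,8)∈J1 [10;6;4]
mobility = 27 − 12 − 4 = 11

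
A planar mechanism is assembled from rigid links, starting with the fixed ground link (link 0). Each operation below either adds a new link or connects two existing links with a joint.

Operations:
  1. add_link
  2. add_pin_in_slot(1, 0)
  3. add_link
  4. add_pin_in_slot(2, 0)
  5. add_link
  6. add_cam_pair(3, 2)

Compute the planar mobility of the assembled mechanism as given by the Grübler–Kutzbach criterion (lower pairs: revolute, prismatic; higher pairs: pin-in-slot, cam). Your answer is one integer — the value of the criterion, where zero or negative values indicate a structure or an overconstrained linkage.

M = 6

L=1 J1=0 J2=0
add link → L=2 J1=0 J2=0
PS@1,0 dof=2 J2 → L=2 J1=0 J2=1
add link → L=3 J1=0 J2=1
PS@2,0 dof=2 J2 → L=3 J1=0 J2=2
add link → L=4 J1=0 J2=2
C@3,2 dof=2 J2 → L=4 J1=0 J2=3
M=3(L−1)−2J1−J2=3·3−2·0−3=6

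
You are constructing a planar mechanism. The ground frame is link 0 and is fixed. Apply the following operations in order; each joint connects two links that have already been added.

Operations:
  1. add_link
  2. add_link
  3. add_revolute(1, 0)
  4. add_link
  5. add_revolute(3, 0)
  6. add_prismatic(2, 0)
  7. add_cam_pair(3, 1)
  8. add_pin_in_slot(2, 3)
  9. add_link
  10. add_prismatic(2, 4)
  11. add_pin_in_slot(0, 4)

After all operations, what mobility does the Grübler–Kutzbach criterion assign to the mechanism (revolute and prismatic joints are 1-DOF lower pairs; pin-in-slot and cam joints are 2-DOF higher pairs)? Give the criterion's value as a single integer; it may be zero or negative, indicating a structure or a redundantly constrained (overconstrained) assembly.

[1;0;0] (link 0 is ground)
L+ [2;0;0]
L+ [3;0;0]
R(1,0)∈J1 [3;1;0]
L+ [4;1;0]
R(3,0)∈J1 [4;2;0]
P(2,0)∈J1 [4;3;0]
C(3,1)∈J2 [4;3;1]
PS(2,3)∈J2 [4;3;2]
L+ [5;3;2]
P(2,4)∈J1 [5;4;2]
PS(0,4)∈J2 [5;4;3]
mobility = 12 − 8 − 3 = 1

M = 1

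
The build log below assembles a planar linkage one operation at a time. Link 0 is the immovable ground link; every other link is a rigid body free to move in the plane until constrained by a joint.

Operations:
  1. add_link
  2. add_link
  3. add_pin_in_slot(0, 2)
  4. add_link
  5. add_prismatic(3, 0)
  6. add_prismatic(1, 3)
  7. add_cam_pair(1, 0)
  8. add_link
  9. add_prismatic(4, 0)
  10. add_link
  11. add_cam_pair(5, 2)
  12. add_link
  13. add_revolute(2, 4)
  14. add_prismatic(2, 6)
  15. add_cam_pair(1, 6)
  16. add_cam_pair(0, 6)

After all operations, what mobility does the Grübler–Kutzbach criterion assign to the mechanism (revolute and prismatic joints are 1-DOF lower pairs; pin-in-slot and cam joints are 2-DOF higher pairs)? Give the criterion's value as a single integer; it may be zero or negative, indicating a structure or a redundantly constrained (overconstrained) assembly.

M = 3

link 0 = ground. State L|J1|J2 = 1|0|0
+link1  2|0|0
+link2  3|0|0
PS(0,2) f=2→J2  3|0|1
+link3  4|0|1
P(3,0) f=1→J1  4|1|1
P(1,3) f=1→J1  4|2|1
C(1,0) f=2→J2  4|2|2
+link4  5|2|2
P(4,0) f=1→J1  5|3|2
+link5  6|3|2
C(5,2) f=2→J2  6|3|3
+link6  7|3|3
R(2,4) f=1→J1  7|4|3
P(2,6) f=1→J1  7|5|3
C(1,6) f=2→J2  7|5|4
C(0,6) f=2→J2  7|5|5
M = 3(7−1)−2·5−5 = 18−10−5 = 3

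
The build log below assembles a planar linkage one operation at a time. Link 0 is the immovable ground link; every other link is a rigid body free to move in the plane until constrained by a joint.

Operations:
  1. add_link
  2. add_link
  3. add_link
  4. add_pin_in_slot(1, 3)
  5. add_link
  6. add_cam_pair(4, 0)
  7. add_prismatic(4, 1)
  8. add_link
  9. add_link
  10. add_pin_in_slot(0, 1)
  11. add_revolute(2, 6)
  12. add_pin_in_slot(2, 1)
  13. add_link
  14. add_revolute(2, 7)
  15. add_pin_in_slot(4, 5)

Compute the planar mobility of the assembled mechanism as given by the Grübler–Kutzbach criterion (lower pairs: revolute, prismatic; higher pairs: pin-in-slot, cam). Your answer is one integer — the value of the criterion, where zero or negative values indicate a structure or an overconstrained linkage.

[1;0;0] (link 0 is ground)
L+ [2;0;0]
L+ [3;0;0]
L+ [4;0;0]
PS(1,3)∈J2 [4;0;1]
L+ [5;0;1]
C(4,0)∈J2 [5;0;2]
P(4,1)∈J1 [5;1;2]
L+ [6;1;2]
L+ [7;1;2]
PS(0,1)∈J2 [7;1;3]
R(2,6)∈J1 [7;2;3]
PS(2,1)∈J2 [7;2;4]
L+ [8;2;4]
R(2,7)∈J1 [8;3;4]
PS(4,5)∈J2 [8;3;5]
mobility = 21 − 6 − 5 = 10

M = 10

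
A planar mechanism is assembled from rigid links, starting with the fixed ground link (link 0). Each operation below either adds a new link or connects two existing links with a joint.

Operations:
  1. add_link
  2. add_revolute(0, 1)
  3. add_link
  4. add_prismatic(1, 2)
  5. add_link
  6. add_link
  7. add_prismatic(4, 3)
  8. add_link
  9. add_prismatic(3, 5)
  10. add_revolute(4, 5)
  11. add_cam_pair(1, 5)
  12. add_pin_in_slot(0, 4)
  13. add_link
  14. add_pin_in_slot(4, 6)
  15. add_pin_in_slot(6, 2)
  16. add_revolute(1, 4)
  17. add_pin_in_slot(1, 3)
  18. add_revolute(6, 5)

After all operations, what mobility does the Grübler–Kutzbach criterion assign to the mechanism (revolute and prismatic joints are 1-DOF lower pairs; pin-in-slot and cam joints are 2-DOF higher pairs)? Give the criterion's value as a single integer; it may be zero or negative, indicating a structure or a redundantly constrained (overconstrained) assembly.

M = -1

link 0 = ground. State L|J1|J2 = 1|0|0
+link1  2|0|0
R(0,1) f=1→J1  2|1|0
+link2  3|1|0
P(1,2) f=1→J1  3|2|0
+link3  4|2|0
+link4  5|2|0
P(4,3) f=1→J1  5|3|0
+link5  6|3|0
P(3,5) f=1→J1  6|4|0
R(4,5) f=1→J1  6|5|0
C(1,5) f=2→J2  6|5|1
PS(0,4) f=2→J2  6|5|2
+link6  7|5|2
PS(4,6) f=2→J2  7|5|3
PS(6,2) f=2→J2  7|5|4
R(1,4) f=1→J1  7|6|4
PS(1,3) f=2→J2  7|6|5
R(6,5) f=1→J1  7|7|5
M = 3(7−1)−2·7−5 = 18−14−5 = -1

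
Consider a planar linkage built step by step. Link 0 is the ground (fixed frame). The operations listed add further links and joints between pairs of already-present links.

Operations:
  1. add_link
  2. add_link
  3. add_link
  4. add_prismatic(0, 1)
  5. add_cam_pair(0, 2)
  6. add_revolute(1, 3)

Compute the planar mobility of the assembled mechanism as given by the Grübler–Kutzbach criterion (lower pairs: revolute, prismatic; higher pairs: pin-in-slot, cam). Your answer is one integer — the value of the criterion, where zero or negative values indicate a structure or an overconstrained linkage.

M = 4

(L,J1,J2)=(1,0,0); link0 fixed
link1: (2,0,0)
link2: (3,0,0)
link3: (4,0,0)
P 0-1 [J1]: (4,1,0)
C 0-2 [J2]: (4,1,1)
R 1-3 [J1]: (4,2,1)
Grübler: 3·3 − 2·2 − 1 = 4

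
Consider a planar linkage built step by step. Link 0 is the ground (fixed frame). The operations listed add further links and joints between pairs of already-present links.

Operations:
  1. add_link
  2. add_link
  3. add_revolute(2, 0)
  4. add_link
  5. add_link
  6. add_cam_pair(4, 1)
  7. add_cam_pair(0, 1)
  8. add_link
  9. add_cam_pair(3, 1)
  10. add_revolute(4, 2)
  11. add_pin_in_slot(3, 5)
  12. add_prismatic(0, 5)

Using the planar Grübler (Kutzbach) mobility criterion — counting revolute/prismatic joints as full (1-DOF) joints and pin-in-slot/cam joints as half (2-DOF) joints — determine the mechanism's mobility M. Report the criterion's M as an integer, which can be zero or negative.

M = 5

link 0 = ground. State L|J1|J2 = 1|0|0
+link1  2|0|0
+link2  3|0|0
R(2,0) f=1→J1  3|1|0
+link3  4|1|0
+link4  5|1|0
C(4,1) f=2→J2  5|1|1
C(0,1) f=2→J2  5|1|2
+link5  6|1|2
C(3,1) f=2→J2  6|1|3
R(4,2) f=1→J1  6|2|3
PS(3,5) f=2→J2  6|2|4
P(0,5) f=1→J1  6|3|4
M = 3(6−1)−2·3−4 = 15−6−4 = 5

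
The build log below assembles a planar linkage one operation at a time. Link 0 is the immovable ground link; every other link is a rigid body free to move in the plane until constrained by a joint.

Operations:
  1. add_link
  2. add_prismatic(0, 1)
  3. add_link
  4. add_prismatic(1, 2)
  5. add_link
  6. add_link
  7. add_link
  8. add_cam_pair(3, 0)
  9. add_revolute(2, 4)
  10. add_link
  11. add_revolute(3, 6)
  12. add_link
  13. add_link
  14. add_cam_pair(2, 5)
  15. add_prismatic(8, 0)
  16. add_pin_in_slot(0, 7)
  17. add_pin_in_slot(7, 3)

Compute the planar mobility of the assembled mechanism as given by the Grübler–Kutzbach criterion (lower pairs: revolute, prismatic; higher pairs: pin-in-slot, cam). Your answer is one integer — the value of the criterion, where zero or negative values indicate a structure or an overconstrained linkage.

M = 10

link 0 = ground. State L|J1|J2 = 1|0|0
+link1  2|0|0
P(0,1) f=1→J1  2|1|0
+link2  3|1|0
P(1,2) f=1→J1  3|2|0
+link3  4|2|0
+link4  5|2|0
+link5  6|2|0
C(3,0) f=2→J2  6|2|1
R(2,4) f=1→J1  6|3|1
+link6  7|3|1
R(3,6) f=1→J1  7|4|1
+link7  8|4|1
+link8  9|4|1
C(2,5) f=2→J2  9|4|2
P(8,0) f=1→J1  9|5|2
PS(0,7) f=2→J2  9|5|3
PS(7,3) f=2→J2  9|5|4
M = 3(9−1)−2·5−4 = 24−10−4 = 10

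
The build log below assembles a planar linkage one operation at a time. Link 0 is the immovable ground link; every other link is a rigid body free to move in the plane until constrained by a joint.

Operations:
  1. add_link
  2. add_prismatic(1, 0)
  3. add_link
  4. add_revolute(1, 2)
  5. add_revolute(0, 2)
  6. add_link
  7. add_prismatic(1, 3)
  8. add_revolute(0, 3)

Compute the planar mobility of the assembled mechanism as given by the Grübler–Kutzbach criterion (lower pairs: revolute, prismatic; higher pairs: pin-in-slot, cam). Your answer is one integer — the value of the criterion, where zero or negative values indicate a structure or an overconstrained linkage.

M = -1

L=1 J1=0 J2=0
add link → L=2 J1=0 J2=0
P@1,0 dof=1 J1 → L=2 J1=1 J2=0
add link → L=3 J1=1 J2=0
R@1,2 dof=1 J1 → L=3 J1=2 J2=0
R@0,2 dof=1 J1 → L=3 J1=3 J2=0
add link → L=4 J1=3 J2=0
P@1,3 dof=1 J1 → L=4 J1=4 J2=0
R@0,3 dof=1 J1 → L=4 J1=5 J2=0
M=3(L−1)−2J1−J2=3·3−2·5−0=-1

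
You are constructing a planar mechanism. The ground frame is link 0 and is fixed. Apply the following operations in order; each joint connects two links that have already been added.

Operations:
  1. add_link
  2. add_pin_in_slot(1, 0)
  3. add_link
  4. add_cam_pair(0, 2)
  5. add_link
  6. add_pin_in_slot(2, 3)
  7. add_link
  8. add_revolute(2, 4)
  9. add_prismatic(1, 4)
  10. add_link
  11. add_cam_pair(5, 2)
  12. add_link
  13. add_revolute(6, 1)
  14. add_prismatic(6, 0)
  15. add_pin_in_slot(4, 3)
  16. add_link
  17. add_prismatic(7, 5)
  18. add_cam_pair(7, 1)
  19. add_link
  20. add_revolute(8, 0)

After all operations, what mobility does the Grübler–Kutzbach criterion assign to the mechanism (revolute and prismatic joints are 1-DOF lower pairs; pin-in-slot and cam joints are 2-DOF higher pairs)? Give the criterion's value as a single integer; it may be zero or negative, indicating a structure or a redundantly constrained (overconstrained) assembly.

[1;0;0] (link 0 is ground)
L+ [2;0;0]
PS(1,0)∈J2 [2;0;1]
L+ [3;0;1]
C(0,2)∈J2 [3;0;2]
L+ [4;0;2]
PS(2,3)∈J2 [4;0;3]
L+ [5;0;3]
R(2,4)∈J1 [5;1;3]
P(1,4)∈J1 [5;2;3]
L+ [6;2;3]
C(5,2)∈J2 [6;2;4]
L+ [7;2;4]
R(6,1)∈J1 [7;3;4]
P(6,0)∈J1 [7;4;4]
PS(4,3)∈J2 [7;4;5]
L+ [8;4;5]
P(7,5)∈J1 [8;5;5]
C(7,1)∈J2 [8;5;6]
L+ [9;5;6]
R(8,0)∈J1 [9;6;6]
mobility = 24 − 12 − 6 = 6

M = 6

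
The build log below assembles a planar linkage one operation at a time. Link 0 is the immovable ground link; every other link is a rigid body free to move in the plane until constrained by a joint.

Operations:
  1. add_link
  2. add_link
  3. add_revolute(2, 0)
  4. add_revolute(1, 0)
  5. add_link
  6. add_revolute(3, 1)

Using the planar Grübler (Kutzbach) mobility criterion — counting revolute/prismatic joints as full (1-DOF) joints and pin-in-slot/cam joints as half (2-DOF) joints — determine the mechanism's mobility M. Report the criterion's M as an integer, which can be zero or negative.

ground; <1,0,0>
#1 <2,0,0>
#2 <3,0,0>
R:2↔0 J1 <3,1,0>
R:1↔0 J1 <3,2,0>
#3 <4,2,0>
R:3↔1 J1 <4,3,0>
3×3 − 2×3 − 1×0 = 3

M = 3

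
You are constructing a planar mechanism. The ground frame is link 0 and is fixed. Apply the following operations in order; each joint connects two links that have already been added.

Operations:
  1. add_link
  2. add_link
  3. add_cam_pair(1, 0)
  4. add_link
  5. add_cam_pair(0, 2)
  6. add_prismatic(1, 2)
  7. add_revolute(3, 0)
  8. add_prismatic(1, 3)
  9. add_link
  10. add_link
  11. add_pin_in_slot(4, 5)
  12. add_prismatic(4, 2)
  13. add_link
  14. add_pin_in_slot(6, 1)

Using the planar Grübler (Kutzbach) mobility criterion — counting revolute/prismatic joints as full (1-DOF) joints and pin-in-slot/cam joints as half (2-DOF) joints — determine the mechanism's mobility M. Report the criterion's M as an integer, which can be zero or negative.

L=1 J1=0 J2=0
add link → L=2 J1=0 J2=0
add link → L=3 J1=0 J2=0
C@1,0 dof=2 J2 → L=3 J1=0 J2=1
add link → L=4 J1=0 J2=1
C@0,2 dof=2 J2 → L=4 J1=0 J2=2
P@1,2 dof=1 J1 → L=4 J1=1 J2=2
R@3,0 dof=1 J1 → L=4 J1=2 J2=2
P@1,3 dof=1 J1 → L=4 J1=3 J2=2
add link → L=5 J1=3 J2=2
add link → L=6 J1=3 J2=2
PS@4,5 dof=2 J2 → L=6 J1=3 J2=3
P@4,2 dof=1 J1 → L=6 J1=4 J2=3
add link → L=7 J1=4 J2=3
PS@6,1 dof=2 J2 → L=7 J1=4 J2=4
M=3(L−1)−2J1−J2=3·6−2·4−4=6

M = 6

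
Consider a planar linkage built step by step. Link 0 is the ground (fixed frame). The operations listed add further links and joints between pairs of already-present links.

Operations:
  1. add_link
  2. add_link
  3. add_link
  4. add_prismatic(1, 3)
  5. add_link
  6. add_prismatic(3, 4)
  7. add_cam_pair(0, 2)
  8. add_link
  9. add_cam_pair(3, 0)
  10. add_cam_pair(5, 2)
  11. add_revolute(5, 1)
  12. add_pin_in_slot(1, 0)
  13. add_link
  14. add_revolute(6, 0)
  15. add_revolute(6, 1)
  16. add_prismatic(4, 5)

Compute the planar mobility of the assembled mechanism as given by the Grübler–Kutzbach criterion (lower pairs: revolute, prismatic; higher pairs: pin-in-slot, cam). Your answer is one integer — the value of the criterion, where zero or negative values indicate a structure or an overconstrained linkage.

(L,J1,J2)=(1,0,0); link0 fixed
link1: (2,0,0)
link2: (3,0,0)
link3: (4,0,0)
P 1-3 [J1]: (4,1,0)
link4: (5,1,0)
P 3-4 [J1]: (5,2,0)
C 0-2 [J2]: (5,2,1)
link5: (6,2,1)
C 3-0 [J2]: (6,2,2)
C 5-2 [J2]: (6,2,3)
R 5-1 [J1]: (6,3,3)
PS 1-0 [J2]: (6,3,4)
link6: (7,3,4)
R 6-0 [J1]: (7,4,4)
R 6-1 [J1]: (7,5,4)
P 4-5 [J1]: (7,6,4)
Grübler: 3·6 − 2·6 − 4 = 2

M = 2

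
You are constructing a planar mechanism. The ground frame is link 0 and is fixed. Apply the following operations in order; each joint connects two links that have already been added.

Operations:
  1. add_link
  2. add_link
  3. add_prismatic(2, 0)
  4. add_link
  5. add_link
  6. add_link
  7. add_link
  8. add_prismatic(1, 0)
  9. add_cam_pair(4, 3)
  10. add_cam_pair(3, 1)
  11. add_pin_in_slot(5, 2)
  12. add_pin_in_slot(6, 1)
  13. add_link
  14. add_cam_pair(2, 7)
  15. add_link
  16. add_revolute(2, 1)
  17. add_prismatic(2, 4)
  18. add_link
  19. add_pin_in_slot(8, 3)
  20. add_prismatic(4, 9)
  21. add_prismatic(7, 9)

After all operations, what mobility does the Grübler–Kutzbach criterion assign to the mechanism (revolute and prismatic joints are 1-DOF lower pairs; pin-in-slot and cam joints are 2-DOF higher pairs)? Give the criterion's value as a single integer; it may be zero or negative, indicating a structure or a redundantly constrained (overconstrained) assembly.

ground; <1,0,0>
#1 <2,0,0>
#2 <3,0,0>
P:2↔0 J1 <3,1,0>
#3 <4,1,0>
#4 <5,1,0>
#5 <6,1,0>
#6 <7,1,0>
P:1↔0 J1 <7,2,0>
C:4↔3 J2 <7,2,1>
C:3↔1 J2 <7,2,2>
PS:5↔2 J2 <7,2,3>
PS:6↔1 J2 <7,2,4>
#7 <8,2,4>
C:2↔7 J2 <8,2,5>
#8 <9,2,5>
R:2↔1 J1 <9,3,5>
P:2↔4 J1 <9,4,5>
#9 <10,4,5>
PS:8↔3 J2 <10,4,6>
P:4↔9 J1 <10,5,6>
P:7↔9 J1 <10,6,6>
3×9 − 2×6 − 1×6 = 9

M = 9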